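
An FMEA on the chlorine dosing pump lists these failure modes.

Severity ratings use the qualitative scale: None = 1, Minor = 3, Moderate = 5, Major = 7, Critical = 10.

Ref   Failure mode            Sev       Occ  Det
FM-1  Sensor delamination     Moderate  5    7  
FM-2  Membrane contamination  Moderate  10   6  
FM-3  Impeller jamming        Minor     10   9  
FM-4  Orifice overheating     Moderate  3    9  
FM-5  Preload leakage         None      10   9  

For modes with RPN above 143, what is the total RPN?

RPN = Severity × Occurrence × Detection:
  FM-1: 5 × 5 × 7 = 175
  FM-2: 5 × 10 × 6 = 300
  FM-3: 3 × 10 × 9 = 270
  FM-4: 5 × 3 × 9 = 135
  FM-5: 1 × 10 × 9 = 90
RPN > 143: FM-1 (175), FM-2 (300), FM-3 (270).
Sum: 175 + 300 + 270 = 745.

745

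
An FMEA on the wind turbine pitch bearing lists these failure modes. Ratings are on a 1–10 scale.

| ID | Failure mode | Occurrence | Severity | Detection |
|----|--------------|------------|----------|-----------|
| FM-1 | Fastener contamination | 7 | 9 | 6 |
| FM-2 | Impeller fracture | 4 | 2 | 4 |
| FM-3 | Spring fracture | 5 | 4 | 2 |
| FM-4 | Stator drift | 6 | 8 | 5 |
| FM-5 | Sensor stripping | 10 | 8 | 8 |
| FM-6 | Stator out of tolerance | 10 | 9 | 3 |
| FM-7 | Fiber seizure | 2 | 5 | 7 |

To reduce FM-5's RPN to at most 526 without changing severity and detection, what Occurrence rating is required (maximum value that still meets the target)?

FM-5: S=8, O=10, D=8 → current RPN = 640.
Fixed product = 64. Need 64 × O ≤ 526, so O ≤ 526/64 = 8.22.
Maximum integer Occurrence rating = 8 (gives RPN 512; O=9 would give 576 > 526).

8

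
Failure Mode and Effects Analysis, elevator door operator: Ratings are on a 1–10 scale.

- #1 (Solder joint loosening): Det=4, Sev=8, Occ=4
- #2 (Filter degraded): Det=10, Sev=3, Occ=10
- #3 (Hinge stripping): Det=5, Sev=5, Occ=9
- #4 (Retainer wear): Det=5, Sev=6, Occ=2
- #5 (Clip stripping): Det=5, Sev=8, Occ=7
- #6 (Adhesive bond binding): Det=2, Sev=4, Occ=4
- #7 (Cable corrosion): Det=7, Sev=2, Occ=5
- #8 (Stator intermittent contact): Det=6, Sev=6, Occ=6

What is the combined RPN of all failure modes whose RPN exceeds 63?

1219

RPN = Severity × Occurrence × Detection:
  #1: 8 × 4 × 4 = 128
  #2: 3 × 10 × 10 = 300
  #3: 5 × 9 × 5 = 225
  #4: 6 × 2 × 5 = 60
  #5: 8 × 7 × 5 = 280
  #6: 4 × 4 × 2 = 32
  #7: 2 × 5 × 7 = 70
  #8: 6 × 6 × 6 = 216
RPN > 63: #1 (128), #2 (300), #3 (225), #5 (280), #7 (70), #8 (216).
Sum: 128 + 300 + 225 + 280 + 70 + 216 = 1219.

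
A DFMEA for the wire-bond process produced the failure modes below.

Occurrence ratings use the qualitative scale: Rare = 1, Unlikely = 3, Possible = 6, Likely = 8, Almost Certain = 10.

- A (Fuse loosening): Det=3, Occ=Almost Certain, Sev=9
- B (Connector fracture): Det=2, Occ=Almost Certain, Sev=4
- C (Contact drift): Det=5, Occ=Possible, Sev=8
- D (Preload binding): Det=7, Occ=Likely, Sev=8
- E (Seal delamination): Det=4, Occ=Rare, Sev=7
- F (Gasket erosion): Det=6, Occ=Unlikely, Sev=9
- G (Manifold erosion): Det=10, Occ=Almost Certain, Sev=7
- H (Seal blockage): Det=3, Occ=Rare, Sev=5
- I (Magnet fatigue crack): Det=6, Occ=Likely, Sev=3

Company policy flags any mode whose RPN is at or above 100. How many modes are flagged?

RPN = Severity × Occurrence × Detection:
  A: 9 × 10 × 3 = 270
  B: 4 × 10 × 2 = 80
  C: 8 × 6 × 5 = 240
  D: 8 × 8 × 7 = 448
  E: 7 × 1 × 4 = 28
  F: 9 × 3 × 6 = 162
  G: 7 × 10 × 10 = 700
  H: 5 × 1 × 3 = 15
  I: 3 × 8 × 6 = 144
Modes with RPN ≥ 100: A (270), C (240), D (448), F (162), G (700), I (144) → 6.

6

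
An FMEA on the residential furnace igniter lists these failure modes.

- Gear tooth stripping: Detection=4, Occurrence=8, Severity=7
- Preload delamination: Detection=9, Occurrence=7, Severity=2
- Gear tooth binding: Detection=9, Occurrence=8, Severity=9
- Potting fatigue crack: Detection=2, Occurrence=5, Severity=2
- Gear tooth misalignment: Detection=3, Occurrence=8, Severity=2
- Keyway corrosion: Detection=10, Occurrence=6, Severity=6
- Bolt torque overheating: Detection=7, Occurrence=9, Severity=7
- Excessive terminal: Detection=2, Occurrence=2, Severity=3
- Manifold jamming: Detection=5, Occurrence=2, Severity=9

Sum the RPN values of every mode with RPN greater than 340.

1449

RPN = Severity × Occurrence × Detection:
  Gear tooth stripping: 7 × 8 × 4 = 224
  Preload delamination: 2 × 7 × 9 = 126
  Gear tooth binding: 9 × 8 × 9 = 648
  Potting fatigue crack: 2 × 5 × 2 = 20
  Gear tooth misalignment: 2 × 8 × 3 = 48
  Keyway corrosion: 6 × 6 × 10 = 360
  Bolt torque overheating: 7 × 9 × 7 = 441
  Excessive terminal: 3 × 2 × 2 = 12
  Manifold jamming: 9 × 2 × 5 = 90
RPN > 340: Gear tooth binding (648), Keyway corrosion (360), Bolt torque overheating (441).
Sum: 648 + 360 + 441 = 1449.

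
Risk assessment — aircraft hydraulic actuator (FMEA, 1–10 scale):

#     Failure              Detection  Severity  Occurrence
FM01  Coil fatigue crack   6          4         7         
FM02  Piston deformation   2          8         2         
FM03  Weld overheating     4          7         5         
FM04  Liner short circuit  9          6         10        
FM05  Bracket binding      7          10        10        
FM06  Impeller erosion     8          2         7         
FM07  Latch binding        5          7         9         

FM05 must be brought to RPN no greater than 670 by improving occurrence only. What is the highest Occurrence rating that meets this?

FM05: S=10, O=10, D=7 → current RPN = 700.
Fixed product = 70. Need 70 × O ≤ 670, so O ≤ 670/70 = 9.57.
Maximum integer Occurrence rating = 9 (gives RPN 630; O=10 would give 700 > 670).

9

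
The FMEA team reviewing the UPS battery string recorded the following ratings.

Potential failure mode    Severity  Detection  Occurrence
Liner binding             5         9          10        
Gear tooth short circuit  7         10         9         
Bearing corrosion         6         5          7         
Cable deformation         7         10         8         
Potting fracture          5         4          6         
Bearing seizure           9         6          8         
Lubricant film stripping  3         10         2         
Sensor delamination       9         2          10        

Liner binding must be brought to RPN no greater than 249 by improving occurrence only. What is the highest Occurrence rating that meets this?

Liner binding: S=5, O=10, D=9 → current RPN = 450.
Fixed product = 45. Need 45 × O ≤ 249, so O ≤ 249/45 = 5.53.
Maximum integer Occurrence rating = 5 (gives RPN 225; O=6 would give 270 > 249).

5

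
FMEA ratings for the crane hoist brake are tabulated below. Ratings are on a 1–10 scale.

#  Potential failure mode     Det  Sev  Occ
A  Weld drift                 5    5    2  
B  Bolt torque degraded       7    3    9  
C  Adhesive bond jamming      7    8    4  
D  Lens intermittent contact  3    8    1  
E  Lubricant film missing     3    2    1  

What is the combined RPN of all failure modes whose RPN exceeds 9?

RPN = Severity × Occurrence × Detection:
  A: 5 × 2 × 5 = 50
  B: 3 × 9 × 7 = 189
  C: 8 × 4 × 7 = 224
  D: 8 × 1 × 3 = 24
  E: 2 × 1 × 3 = 6
RPN > 9: A (50), B (189), C (224), D (24).
Sum: 50 + 189 + 224 + 24 = 487.

487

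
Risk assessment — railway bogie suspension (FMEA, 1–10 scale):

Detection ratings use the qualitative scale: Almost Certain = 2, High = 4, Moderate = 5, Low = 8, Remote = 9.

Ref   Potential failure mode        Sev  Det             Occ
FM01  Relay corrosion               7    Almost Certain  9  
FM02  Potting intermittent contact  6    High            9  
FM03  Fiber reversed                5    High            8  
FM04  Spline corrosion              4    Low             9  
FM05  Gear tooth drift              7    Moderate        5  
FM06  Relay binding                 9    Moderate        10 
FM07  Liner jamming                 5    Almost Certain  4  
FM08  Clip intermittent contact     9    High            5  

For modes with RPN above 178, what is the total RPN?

1134

RPN = Severity × Occurrence × Detection:
  FM01: 7 × 9 × 2 = 126
  FM02: 6 × 9 × 4 = 216
  FM03: 5 × 8 × 4 = 160
  FM04: 4 × 9 × 8 = 288
  FM05: 7 × 5 × 5 = 175
  FM06: 9 × 10 × 5 = 450
  FM07: 5 × 4 × 2 = 40
  FM08: 9 × 5 × 4 = 180
RPN > 178: FM02 (216), FM04 (288), FM06 (450), FM08 (180).
Sum: 216 + 288 + 450 + 180 = 1134.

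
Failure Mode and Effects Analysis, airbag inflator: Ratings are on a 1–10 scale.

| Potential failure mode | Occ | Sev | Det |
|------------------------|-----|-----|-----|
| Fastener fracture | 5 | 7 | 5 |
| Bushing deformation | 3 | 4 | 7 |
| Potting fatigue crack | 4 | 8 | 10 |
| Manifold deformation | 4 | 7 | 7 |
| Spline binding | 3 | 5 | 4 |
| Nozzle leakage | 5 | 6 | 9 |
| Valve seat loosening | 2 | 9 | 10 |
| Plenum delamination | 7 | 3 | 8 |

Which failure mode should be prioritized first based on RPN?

Potting fatigue crack

RPN = Severity × Occurrence × Detection:
  Fastener fracture: 7 × 5 × 5 = 175
  Bushing deformation: 4 × 3 × 7 = 84
  Potting fatigue crack: 8 × 4 × 10 = 320
  Manifold deformation: 7 × 4 × 7 = 196
  Spline binding: 5 × 3 × 4 = 60
  Nozzle leakage: 6 × 5 × 9 = 270
  Valve seat loosening: 9 × 2 × 10 = 180
  Plenum delamination: 3 × 7 × 8 = 168
Highest RPN is 320 → Potting fatigue crack.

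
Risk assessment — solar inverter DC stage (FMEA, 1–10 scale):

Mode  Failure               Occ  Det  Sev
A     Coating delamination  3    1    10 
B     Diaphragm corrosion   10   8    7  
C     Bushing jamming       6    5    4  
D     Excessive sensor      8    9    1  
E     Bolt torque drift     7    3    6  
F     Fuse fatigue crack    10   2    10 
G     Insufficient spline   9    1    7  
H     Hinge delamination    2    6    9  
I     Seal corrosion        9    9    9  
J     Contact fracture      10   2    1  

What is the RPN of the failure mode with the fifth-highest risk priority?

RPN = Severity × Occurrence × Detection:
  A: 10 × 3 × 1 = 30
  B: 7 × 10 × 8 = 560
  C: 4 × 6 × 5 = 120
  D: 1 × 8 × 9 = 72
  E: 6 × 7 × 3 = 126
  F: 10 × 10 × 2 = 200
  G: 7 × 9 × 1 = 63
  H: 9 × 2 × 6 = 108
  I: 9 × 9 × 9 = 729
  J: 1 × 10 × 2 = 20
Sorted descending: 729, 560, 200, 126, 120, 108, 72, 63, 30, 20.
The fifth-highest RPN is 120 (C).

120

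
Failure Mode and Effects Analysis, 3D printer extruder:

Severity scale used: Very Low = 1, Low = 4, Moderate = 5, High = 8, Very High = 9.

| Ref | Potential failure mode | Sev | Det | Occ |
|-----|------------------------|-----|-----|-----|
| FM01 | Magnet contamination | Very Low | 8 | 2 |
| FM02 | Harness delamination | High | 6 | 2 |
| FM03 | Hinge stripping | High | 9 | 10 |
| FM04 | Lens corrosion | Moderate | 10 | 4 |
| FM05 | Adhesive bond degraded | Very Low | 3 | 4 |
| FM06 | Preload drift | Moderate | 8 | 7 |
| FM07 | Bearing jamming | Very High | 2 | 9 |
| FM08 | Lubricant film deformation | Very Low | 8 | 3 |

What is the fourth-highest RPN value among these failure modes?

RPN = Severity × Occurrence × Detection:
  FM01: 1 × 2 × 8 = 16
  FM02: 8 × 2 × 6 = 96
  FM03: 8 × 10 × 9 = 720
  FM04: 5 × 4 × 10 = 200
  FM05: 1 × 4 × 3 = 12
  FM06: 5 × 7 × 8 = 280
  FM07: 9 × 9 × 2 = 162
  FM08: 1 × 3 × 8 = 24
Sorted descending: 720, 280, 200, 162, 96, 24, 16, 12.
The fourth-highest RPN is 162 (FM07).

162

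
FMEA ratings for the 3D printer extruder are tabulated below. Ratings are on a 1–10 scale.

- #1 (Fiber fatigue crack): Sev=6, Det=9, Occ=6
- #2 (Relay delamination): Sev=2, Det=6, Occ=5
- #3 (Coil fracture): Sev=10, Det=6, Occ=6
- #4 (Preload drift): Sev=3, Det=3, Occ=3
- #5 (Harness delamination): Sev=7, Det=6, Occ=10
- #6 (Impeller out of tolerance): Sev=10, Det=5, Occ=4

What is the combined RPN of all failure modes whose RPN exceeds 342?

RPN = Severity × Occurrence × Detection:
  #1: 6 × 6 × 9 = 324
  #2: 2 × 5 × 6 = 60
  #3: 10 × 6 × 6 = 360
  #4: 3 × 3 × 3 = 27
  #5: 7 × 10 × 6 = 420
  #6: 10 × 4 × 5 = 200
RPN > 342: #3 (360), #5 (420).
Sum: 360 + 420 = 780.

780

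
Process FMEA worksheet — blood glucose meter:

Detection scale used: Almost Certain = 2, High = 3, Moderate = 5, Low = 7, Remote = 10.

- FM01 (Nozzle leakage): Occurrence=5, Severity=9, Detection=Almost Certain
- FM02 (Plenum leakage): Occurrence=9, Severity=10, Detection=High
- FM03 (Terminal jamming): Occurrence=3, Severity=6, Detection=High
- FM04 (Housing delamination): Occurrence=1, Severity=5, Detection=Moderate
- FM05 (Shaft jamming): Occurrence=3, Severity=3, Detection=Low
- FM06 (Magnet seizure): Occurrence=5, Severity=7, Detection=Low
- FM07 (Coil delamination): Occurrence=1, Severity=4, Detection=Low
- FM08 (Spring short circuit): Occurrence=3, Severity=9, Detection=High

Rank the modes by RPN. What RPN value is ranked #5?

63

RPN = Severity × Occurrence × Detection:
  FM01: 9 × 5 × 2 = 90
  FM02: 10 × 9 × 3 = 270
  FM03: 6 × 3 × 3 = 54
  FM04: 5 × 1 × 5 = 25
  FM05: 3 × 3 × 7 = 63
  FM06: 7 × 5 × 7 = 245
  FM07: 4 × 1 × 7 = 28
  FM08: 9 × 3 × 3 = 81
Sorted descending: 270, 245, 90, 81, 63, 54, 28, 25.
The fifth-highest RPN is 63 (FM05).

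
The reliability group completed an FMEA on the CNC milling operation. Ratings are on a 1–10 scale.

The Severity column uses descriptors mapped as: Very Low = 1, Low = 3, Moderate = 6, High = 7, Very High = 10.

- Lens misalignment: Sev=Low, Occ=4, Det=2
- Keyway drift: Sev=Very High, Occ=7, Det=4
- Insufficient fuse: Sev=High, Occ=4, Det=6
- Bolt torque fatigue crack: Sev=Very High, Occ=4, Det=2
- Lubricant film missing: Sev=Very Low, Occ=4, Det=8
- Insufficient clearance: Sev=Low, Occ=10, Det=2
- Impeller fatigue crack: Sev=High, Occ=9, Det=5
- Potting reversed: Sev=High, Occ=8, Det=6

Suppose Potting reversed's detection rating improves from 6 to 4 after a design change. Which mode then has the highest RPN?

Impeller fatigue crack

RPN = Severity × Occurrence × Detection:
  Lens misalignment: 3 × 4 × 2 = 24
  Keyway drift: 10 × 7 × 4 = 280
  Insufficient fuse: 7 × 4 × 6 = 168
  Bolt torque fatigue crack: 10 × 4 × 2 = 80
  Lubricant film missing: 1 × 4 × 8 = 32
  Insufficient clearance: 3 × 10 × 2 = 60
  Impeller fatigue crack: 7 × 9 × 5 = 315
  Potting reversed: 7 × 8 × 6 = 336
After action: Potting reversed → 7 × 8 × 4 = 224.
Revised RPNs: Impeller fatigue crack=315, Keyway drift=280, Potting reversed=224, Insufficient fuse=168, Bolt torque fatigue crack=80, Insufficient clearance=60, Lubricant film missing=32, Lens misalignment=24.
Highest is now Impeller fatigue crack (315).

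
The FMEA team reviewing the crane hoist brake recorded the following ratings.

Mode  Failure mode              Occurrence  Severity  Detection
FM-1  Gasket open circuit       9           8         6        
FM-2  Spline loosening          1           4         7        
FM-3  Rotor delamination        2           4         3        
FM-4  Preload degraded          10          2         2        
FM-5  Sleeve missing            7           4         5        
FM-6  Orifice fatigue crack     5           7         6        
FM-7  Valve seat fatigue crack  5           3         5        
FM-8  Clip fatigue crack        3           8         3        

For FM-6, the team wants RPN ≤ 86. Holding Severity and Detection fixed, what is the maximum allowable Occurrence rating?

2

FM-6: S=7, O=5, D=6 → current RPN = 210.
Fixed product = 42. Need 42 × O ≤ 86, so O ≤ 86/42 = 2.05.
Maximum integer Occurrence rating = 2 (gives RPN 84; O=3 would give 126 > 86).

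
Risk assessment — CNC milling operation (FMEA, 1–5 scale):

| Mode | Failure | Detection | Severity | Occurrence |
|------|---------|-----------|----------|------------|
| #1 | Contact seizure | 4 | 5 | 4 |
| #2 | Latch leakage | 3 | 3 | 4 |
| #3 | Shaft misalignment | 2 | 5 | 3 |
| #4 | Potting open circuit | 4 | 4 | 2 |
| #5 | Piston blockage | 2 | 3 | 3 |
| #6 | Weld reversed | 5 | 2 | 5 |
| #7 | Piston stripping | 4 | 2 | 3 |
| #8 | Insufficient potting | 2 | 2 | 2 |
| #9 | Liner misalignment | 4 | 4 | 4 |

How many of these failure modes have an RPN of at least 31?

RPN = Severity × Occurrence × Detection:
  #1: 5 × 4 × 4 = 80
  #2: 3 × 4 × 3 = 36
  #3: 5 × 3 × 2 = 30
  #4: 4 × 2 × 4 = 32
  #5: 3 × 3 × 2 = 18
  #6: 2 × 5 × 5 = 50
  #7: 2 × 3 × 4 = 24
  #8: 2 × 2 × 2 = 8
  #9: 4 × 4 × 4 = 64
Modes with RPN ≥ 31: #1 (80), #2 (36), #4 (32), #6 (50), #9 (64) → 5.

5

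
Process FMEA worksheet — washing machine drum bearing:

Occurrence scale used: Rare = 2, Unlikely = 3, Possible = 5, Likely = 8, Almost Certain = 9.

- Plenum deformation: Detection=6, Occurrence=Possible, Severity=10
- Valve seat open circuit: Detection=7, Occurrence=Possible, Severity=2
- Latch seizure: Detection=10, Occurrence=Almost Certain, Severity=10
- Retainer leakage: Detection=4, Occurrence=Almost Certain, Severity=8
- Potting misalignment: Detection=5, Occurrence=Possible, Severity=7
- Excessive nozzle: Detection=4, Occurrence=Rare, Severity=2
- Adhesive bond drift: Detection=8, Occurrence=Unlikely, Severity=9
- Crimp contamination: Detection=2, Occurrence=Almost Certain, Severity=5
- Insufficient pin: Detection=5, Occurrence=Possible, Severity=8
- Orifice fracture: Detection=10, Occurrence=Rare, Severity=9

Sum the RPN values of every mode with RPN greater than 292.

1200

RPN = Severity × Occurrence × Detection:
  Plenum deformation: 10 × 5 × 6 = 300
  Valve seat open circuit: 2 × 5 × 7 = 70
  Latch seizure: 10 × 9 × 10 = 900
  Retainer leakage: 8 × 9 × 4 = 288
  Potting misalignment: 7 × 5 × 5 = 175
  Excessive nozzle: 2 × 2 × 4 = 16
  Adhesive bond drift: 9 × 3 × 8 = 216
  Crimp contamination: 5 × 9 × 2 = 90
  Insufficient pin: 8 × 5 × 5 = 200
  Orifice fracture: 9 × 2 × 10 = 180
RPN > 292: Plenum deformation (300), Latch seizure (900).
Sum: 300 + 900 = 1200.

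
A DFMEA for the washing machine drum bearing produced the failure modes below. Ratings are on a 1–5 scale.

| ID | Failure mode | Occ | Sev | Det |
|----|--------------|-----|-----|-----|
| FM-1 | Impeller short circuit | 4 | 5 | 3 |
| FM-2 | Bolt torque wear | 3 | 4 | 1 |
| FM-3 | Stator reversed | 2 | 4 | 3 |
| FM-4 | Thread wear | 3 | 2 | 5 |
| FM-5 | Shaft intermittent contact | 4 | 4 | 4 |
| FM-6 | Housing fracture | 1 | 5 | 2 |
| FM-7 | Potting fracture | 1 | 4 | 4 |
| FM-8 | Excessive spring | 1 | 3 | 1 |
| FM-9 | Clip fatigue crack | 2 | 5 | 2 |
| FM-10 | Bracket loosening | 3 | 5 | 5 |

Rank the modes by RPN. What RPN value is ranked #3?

60

RPN = Severity × Occurrence × Detection:
  FM-1: 5 × 4 × 3 = 60
  FM-2: 4 × 3 × 1 = 12
  FM-3: 4 × 2 × 3 = 24
  FM-4: 2 × 3 × 5 = 30
  FM-5: 4 × 4 × 4 = 64
  FM-6: 5 × 1 × 2 = 10
  FM-7: 4 × 1 × 4 = 16
  FM-8: 3 × 1 × 1 = 3
  FM-9: 5 × 2 × 2 = 20
  FM-10: 5 × 3 × 5 = 75
Sorted descending: 75, 64, 60, 30, 24, 20, 16, 12, 10, 3.
The third-highest RPN is 60 (FM-1).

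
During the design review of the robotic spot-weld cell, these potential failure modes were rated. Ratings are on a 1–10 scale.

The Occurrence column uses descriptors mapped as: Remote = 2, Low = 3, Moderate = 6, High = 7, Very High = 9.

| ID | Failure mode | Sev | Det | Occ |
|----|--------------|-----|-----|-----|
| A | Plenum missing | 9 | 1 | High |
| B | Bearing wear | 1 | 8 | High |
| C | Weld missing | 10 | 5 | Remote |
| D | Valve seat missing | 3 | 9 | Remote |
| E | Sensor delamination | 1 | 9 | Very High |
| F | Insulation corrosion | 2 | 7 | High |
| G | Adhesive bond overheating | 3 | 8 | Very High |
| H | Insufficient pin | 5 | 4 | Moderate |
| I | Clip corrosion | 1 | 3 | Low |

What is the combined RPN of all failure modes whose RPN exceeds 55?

RPN = Severity × Occurrence × Detection:
  A: 9 × 7 × 1 = 63
  B: 1 × 7 × 8 = 56
  C: 10 × 2 × 5 = 100
  D: 3 × 2 × 9 = 54
  E: 1 × 9 × 9 = 81
  F: 2 × 7 × 7 = 98
  G: 3 × 9 × 8 = 216
  H: 5 × 6 × 4 = 120
  I: 1 × 3 × 3 = 9
RPN > 55: A (63), B (56), C (100), E (81), F (98), G (216), H (120).
Sum: 63 + 56 + 100 + 81 + 98 + 216 + 120 = 734.

734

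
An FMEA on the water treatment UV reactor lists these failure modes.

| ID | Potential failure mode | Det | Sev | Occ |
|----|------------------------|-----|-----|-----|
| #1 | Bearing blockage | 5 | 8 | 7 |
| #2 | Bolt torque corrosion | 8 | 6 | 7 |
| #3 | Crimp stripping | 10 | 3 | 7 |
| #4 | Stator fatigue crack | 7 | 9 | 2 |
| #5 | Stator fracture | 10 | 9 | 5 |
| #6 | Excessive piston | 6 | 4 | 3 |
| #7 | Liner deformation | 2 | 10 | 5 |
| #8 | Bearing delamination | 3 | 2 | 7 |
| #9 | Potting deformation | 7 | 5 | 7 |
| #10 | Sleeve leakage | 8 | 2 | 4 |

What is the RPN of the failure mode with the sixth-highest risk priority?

126

RPN = Severity × Occurrence × Detection:
  #1: 8 × 7 × 5 = 280
  #2: 6 × 7 × 8 = 336
  #3: 3 × 7 × 10 = 210
  #4: 9 × 2 × 7 = 126
  #5: 9 × 5 × 10 = 450
  #6: 4 × 3 × 6 = 72
  #7: 10 × 5 × 2 = 100
  #8: 2 × 7 × 3 = 42
  #9: 5 × 7 × 7 = 245
  #10: 2 × 4 × 8 = 64
Sorted descending: 450, 336, 280, 245, 210, 126, 100, 72, 64, 42.
The sixth-highest RPN is 126 (#4).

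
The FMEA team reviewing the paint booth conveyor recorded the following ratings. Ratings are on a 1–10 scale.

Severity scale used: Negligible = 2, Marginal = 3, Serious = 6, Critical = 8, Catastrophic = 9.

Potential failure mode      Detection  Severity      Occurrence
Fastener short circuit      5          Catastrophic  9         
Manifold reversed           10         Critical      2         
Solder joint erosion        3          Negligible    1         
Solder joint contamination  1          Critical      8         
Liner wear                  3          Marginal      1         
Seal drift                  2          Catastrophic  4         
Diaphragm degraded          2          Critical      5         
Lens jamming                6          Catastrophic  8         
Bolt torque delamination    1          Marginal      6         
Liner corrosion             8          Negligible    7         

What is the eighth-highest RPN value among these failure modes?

RPN = Severity × Occurrence × Detection:
  Fastener short circuit: 9 × 9 × 5 = 405
  Manifold reversed: 8 × 2 × 10 = 160
  Solder joint erosion: 2 × 1 × 3 = 6
  Solder joint contamination: 8 × 8 × 1 = 64
  Liner wear: 3 × 1 × 3 = 9
  Seal drift: 9 × 4 × 2 = 72
  Diaphragm degraded: 8 × 5 × 2 = 80
  Lens jamming: 9 × 8 × 6 = 432
  Bolt torque delamination: 3 × 6 × 1 = 18
  Liner corrosion: 2 × 7 × 8 = 112
Sorted descending: 432, 405, 160, 112, 80, 72, 64, 18, 9, 6.
The eighth-highest RPN is 18 (Bolt torque delamination).

18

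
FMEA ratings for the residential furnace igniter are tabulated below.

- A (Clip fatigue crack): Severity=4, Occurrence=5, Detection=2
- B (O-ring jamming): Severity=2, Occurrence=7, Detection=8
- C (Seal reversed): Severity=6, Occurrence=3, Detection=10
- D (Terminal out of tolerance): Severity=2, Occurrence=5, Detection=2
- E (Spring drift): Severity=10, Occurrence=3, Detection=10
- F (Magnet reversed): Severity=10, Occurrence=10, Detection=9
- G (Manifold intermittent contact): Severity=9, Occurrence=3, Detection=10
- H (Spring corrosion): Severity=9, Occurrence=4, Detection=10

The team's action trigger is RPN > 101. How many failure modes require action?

6

RPN = Severity × Occurrence × Detection:
  A: 4 × 5 × 2 = 40
  B: 2 × 7 × 8 = 112
  C: 6 × 3 × 10 = 180
  D: 2 × 5 × 2 = 20
  E: 10 × 3 × 10 = 300
  F: 10 × 10 × 9 = 900
  G: 9 × 3 × 10 = 270
  H: 9 × 4 × 10 = 360
Modes with RPN > 101: B (112), C (180), E (300), F (900), G (270), H (360) → 6.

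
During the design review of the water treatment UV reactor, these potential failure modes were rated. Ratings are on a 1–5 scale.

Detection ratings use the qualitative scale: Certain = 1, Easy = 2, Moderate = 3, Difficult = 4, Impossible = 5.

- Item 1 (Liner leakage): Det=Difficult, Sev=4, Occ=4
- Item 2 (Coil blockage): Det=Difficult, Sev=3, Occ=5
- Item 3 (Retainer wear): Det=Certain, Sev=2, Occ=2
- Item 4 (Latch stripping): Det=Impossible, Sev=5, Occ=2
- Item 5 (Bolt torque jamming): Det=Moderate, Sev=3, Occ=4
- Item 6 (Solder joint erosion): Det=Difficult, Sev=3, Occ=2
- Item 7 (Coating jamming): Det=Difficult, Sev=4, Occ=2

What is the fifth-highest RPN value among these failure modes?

RPN = Severity × Occurrence × Detection:
  Item 1: 4 × 4 × 4 = 64
  Item 2: 3 × 5 × 4 = 60
  Item 3: 2 × 2 × 1 = 4
  Item 4: 5 × 2 × 5 = 50
  Item 5: 3 × 4 × 3 = 36
  Item 6: 3 × 2 × 4 = 24
  Item 7: 4 × 2 × 4 = 32
Sorted descending: 64, 60, 50, 36, 32, 24, 4.
The fifth-highest RPN is 32 (Item 7).

32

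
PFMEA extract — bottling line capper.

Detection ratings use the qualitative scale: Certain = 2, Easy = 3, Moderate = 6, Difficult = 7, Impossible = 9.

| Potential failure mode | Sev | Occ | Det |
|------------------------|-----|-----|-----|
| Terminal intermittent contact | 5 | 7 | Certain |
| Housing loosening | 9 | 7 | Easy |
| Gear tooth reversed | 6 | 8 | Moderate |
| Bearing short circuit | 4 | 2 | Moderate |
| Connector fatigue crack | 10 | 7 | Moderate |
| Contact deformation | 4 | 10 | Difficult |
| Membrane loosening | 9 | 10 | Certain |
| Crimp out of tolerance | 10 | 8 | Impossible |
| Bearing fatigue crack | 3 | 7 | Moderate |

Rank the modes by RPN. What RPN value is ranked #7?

RPN = Severity × Occurrence × Detection:
  Terminal intermittent contact: 5 × 7 × 2 = 70
  Housing loosening: 9 × 7 × 3 = 189
  Gear tooth reversed: 6 × 8 × 6 = 288
  Bearing short circuit: 4 × 2 × 6 = 48
  Connector fatigue crack: 10 × 7 × 6 = 420
  Contact deformation: 4 × 10 × 7 = 280
  Membrane loosening: 9 × 10 × 2 = 180
  Crimp out of tolerance: 10 × 8 × 9 = 720
  Bearing fatigue crack: 3 × 7 × 6 = 126
Sorted descending: 720, 420, 288, 280, 189, 180, 126, 70, 48.
The seventh-highest RPN is 126 (Bearing fatigue crack).

126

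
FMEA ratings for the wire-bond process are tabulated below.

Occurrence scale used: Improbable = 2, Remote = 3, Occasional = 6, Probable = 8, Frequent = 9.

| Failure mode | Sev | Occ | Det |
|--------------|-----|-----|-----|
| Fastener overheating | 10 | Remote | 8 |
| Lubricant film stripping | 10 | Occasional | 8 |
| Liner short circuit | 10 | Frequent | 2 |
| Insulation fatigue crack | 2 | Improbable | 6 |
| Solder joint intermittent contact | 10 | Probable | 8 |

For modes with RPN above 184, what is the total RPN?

RPN = Severity × Occurrence × Detection:
  Fastener overheating: 10 × 3 × 8 = 240
  Lubricant film stripping: 10 × 6 × 8 = 480
  Liner short circuit: 10 × 9 × 2 = 180
  Insulation fatigue crack: 2 × 2 × 6 = 24
  Solder joint intermittent contact: 10 × 8 × 8 = 640
RPN > 184: Fastener overheating (240), Lubricant film stripping (480), Solder joint intermittent contact (640).
Sum: 240 + 480 + 640 = 1360.

1360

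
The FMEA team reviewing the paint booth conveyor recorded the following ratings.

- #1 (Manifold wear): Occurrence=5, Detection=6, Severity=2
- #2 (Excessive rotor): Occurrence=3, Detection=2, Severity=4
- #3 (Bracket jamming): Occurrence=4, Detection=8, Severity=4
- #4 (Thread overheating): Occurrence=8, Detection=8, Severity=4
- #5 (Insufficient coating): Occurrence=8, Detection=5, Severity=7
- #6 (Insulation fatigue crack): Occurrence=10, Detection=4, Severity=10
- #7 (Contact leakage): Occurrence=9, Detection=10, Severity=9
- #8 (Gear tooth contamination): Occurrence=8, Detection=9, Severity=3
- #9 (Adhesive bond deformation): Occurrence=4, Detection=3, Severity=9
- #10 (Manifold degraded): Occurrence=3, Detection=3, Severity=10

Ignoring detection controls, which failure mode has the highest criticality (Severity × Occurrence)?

#6

Criticality = Severity × Occurrence:
  #1: 2 × 5 = 10
  #2: 4 × 3 = 12
  #3: 4 × 4 = 16
  #4: 4 × 8 = 32
  #5: 7 × 8 = 56
  #6: 10 × 10 = 100
  #7: 9 × 9 = 81
  #8: 3 × 8 = 24
  #9: 9 × 4 = 36
  #10: 10 × 3 = 30
Highest criticality is 100 → #6.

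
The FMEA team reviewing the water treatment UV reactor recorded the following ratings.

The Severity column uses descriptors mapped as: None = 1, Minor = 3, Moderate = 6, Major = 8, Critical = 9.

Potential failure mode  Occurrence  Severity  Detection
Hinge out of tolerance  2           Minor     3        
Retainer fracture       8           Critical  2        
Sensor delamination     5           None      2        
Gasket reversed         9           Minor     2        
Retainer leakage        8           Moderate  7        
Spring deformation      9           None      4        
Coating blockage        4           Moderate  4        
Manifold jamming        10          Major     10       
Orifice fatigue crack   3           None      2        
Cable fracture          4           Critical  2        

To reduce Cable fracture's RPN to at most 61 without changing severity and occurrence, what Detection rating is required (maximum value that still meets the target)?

Cable fracture: S=9, O=4, D=2 → current RPN = 72.
Fixed product = 36. Need 36 × D ≤ 61, so D ≤ 61/36 = 1.69.
Maximum integer Detection rating = 1 (gives RPN 36; D=2 would give 72 > 61).

1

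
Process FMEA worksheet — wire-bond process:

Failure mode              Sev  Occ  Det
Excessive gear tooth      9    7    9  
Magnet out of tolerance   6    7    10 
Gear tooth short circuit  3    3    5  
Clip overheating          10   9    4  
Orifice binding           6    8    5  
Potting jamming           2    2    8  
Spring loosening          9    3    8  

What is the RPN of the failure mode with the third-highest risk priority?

RPN = Severity × Occurrence × Detection:
  Excessive gear tooth: 9 × 7 × 9 = 567
  Magnet out of tolerance: 6 × 7 × 10 = 420
  Gear tooth short circuit: 3 × 3 × 5 = 45
  Clip overheating: 10 × 9 × 4 = 360
  Orifice binding: 6 × 8 × 5 = 240
  Potting jamming: 2 × 2 × 8 = 32
  Spring loosening: 9 × 3 × 8 = 216
Sorted descending: 567, 420, 360, 240, 216, 45, 32.
The third-highest RPN is 360 (Clip overheating).

360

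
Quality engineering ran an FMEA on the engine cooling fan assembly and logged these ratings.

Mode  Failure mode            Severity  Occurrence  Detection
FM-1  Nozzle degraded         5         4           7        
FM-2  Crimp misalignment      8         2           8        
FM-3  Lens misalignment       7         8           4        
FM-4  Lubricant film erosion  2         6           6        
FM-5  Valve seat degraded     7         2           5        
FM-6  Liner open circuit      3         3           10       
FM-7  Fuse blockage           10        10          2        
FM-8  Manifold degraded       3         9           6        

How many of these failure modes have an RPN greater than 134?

RPN = Severity × Occurrence × Detection:
  FM-1: 5 × 4 × 7 = 140
  FM-2: 8 × 2 × 8 = 128
  FM-3: 7 × 8 × 4 = 224
  FM-4: 2 × 6 × 6 = 72
  FM-5: 7 × 2 × 5 = 70
  FM-6: 3 × 3 × 10 = 90
  FM-7: 10 × 10 × 2 = 200
  FM-8: 3 × 9 × 6 = 162
Modes with RPN > 134: FM-1 (140), FM-3 (224), FM-7 (200), FM-8 (162) → 4.

4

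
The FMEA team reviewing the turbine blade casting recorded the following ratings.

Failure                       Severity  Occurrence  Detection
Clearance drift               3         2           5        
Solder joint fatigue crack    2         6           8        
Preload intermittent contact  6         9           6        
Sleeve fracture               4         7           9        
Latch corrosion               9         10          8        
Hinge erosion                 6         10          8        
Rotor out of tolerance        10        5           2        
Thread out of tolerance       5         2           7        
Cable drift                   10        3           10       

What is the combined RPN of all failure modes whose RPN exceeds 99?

RPN = Severity × Occurrence × Detection:
  Clearance drift: 3 × 2 × 5 = 30
  Solder joint fatigue crack: 2 × 6 × 8 = 96
  Preload intermittent contact: 6 × 9 × 6 = 324
  Sleeve fracture: 4 × 7 × 9 = 252
  Latch corrosion: 9 × 10 × 8 = 720
  Hinge erosion: 6 × 10 × 8 = 480
  Rotor out of tolerance: 10 × 5 × 2 = 100
  Thread out of tolerance: 5 × 2 × 7 = 70
  Cable drift: 10 × 3 × 10 = 300
RPN > 99: Preload intermittent contact (324), Sleeve fracture (252), Latch corrosion (720), Hinge erosion (480), Rotor out of tolerance (100), Cable drift (300).
Sum: 324 + 252 + 720 + 480 + 100 + 300 = 2176.

2176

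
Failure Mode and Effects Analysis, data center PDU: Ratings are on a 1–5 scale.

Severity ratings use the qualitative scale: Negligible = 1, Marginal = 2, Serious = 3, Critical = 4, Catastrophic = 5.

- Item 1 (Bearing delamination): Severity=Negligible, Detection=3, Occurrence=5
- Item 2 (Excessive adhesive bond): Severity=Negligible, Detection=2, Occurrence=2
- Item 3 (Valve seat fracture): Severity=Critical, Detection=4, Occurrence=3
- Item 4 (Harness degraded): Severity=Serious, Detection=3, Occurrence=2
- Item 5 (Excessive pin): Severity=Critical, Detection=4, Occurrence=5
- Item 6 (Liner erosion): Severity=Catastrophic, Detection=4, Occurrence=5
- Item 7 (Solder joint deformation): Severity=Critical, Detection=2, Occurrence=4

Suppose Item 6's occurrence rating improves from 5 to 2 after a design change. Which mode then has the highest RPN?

Item 5

RPN = Severity × Occurrence × Detection:
  Item 1: 1 × 5 × 3 = 15
  Item 2: 1 × 2 × 2 = 4
  Item 3: 4 × 3 × 4 = 48
  Item 4: 3 × 2 × 3 = 18
  Item 5: 4 × 5 × 4 = 80
  Item 6: 5 × 5 × 4 = 100
  Item 7: 4 × 4 × 2 = 32
After action: Item 6 → 5 × 2 × 4 = 40.
Revised RPNs: Item 5=80, Item 3=48, Item 6=40, Item 7=32, Item 4=18, Item 1=15, Item 2=4.
Highest is now Item 5 (80).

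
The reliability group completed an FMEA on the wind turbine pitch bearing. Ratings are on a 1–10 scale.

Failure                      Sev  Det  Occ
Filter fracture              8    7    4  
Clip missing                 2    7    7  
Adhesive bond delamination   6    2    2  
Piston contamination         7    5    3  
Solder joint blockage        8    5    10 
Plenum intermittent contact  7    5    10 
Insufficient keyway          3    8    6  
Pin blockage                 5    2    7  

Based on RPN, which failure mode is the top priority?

Solder joint blockage

RPN = Severity × Occurrence × Detection:
  Filter fracture: 8 × 4 × 7 = 224
  Clip missing: 2 × 7 × 7 = 98
  Adhesive bond delamination: 6 × 2 × 2 = 24
  Piston contamination: 7 × 3 × 5 = 105
  Solder joint blockage: 8 × 10 × 5 = 400
  Plenum intermittent contact: 7 × 10 × 5 = 350
  Insufficient keyway: 3 × 6 × 8 = 144
  Pin blockage: 5 × 7 × 2 = 70
Highest RPN is 400 → Solder joint blockage.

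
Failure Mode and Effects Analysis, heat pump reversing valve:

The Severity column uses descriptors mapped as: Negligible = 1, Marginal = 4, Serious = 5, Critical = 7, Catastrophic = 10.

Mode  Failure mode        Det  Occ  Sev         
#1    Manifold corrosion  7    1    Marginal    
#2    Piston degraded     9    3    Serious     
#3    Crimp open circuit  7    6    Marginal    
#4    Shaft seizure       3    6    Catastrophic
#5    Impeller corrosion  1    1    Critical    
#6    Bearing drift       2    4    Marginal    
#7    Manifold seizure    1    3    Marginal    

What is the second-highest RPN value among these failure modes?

RPN = Severity × Occurrence × Detection:
  #1: 4 × 1 × 7 = 28
  #2: 5 × 3 × 9 = 135
  #3: 4 × 6 × 7 = 168
  #4: 10 × 6 × 3 = 180
  #5: 7 × 1 × 1 = 7
  #6: 4 × 4 × 2 = 32
  #7: 4 × 3 × 1 = 12
Sorted descending: 180, 168, 135, 32, 28, 12, 7.
The second-highest RPN is 168 (#3).

168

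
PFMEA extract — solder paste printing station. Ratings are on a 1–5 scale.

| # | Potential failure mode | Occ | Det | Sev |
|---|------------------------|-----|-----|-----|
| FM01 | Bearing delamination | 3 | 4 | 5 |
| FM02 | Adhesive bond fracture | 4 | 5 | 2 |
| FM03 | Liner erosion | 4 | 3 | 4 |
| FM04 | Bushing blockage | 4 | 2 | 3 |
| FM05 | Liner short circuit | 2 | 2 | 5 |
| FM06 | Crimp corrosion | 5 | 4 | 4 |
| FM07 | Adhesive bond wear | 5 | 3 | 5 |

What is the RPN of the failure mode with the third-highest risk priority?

60

RPN = Severity × Occurrence × Detection:
  FM01: 5 × 3 × 4 = 60
  FM02: 2 × 4 × 5 = 40
  FM03: 4 × 4 × 3 = 48
  FM04: 3 × 4 × 2 = 24
  FM05: 5 × 2 × 2 = 20
  FM06: 4 × 5 × 4 = 80
  FM07: 5 × 5 × 3 = 75
Sorted descending: 80, 75, 60, 48, 40, 24, 20.
The third-highest RPN is 60 (FM01).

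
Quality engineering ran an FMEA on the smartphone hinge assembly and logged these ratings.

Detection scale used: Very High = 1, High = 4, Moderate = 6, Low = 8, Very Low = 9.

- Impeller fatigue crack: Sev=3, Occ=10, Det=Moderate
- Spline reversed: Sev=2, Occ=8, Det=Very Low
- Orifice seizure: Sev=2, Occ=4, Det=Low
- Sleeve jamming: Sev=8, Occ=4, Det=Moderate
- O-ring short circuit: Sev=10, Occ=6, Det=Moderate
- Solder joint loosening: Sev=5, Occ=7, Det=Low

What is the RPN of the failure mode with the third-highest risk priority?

RPN = Severity × Occurrence × Detection:
  Impeller fatigue crack: 3 × 10 × 6 = 180
  Spline reversed: 2 × 8 × 9 = 144
  Orifice seizure: 2 × 4 × 8 = 64
  Sleeve jamming: 8 × 4 × 6 = 192
  O-ring short circuit: 10 × 6 × 6 = 360
  Solder joint loosening: 5 × 7 × 8 = 280
Sorted descending: 360, 280, 192, 180, 144, 64.
The third-highest RPN is 192 (Sleeve jamming).

192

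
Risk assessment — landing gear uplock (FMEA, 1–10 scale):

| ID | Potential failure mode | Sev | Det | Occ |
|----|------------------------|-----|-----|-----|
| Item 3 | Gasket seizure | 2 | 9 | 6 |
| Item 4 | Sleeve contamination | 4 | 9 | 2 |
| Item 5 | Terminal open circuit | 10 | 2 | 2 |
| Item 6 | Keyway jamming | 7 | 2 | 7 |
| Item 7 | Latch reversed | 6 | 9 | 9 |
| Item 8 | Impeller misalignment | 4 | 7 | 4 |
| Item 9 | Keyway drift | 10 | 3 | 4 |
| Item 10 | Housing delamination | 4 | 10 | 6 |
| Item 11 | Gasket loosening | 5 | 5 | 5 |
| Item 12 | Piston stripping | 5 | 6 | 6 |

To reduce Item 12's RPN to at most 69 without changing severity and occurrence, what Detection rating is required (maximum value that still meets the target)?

2

Item 12: S=5, O=6, D=6 → current RPN = 180.
Fixed product = 30. Need 30 × D ≤ 69, so D ≤ 69/30 = 2.30.
Maximum integer Detection rating = 2 (gives RPN 60; D=3 would give 90 > 69).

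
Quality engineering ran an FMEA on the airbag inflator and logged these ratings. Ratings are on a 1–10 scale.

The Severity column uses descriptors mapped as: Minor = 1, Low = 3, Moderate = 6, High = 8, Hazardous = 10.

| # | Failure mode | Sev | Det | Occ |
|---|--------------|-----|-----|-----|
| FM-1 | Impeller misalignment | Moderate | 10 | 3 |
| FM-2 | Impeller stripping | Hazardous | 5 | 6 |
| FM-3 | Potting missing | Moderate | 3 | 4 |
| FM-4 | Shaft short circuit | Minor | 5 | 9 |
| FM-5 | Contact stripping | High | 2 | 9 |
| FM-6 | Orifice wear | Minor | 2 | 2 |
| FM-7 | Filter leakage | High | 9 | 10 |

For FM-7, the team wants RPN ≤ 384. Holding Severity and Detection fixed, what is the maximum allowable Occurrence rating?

FM-7: S=8, O=10, D=9 → current RPN = 720.
Fixed product = 72. Need 72 × O ≤ 384, so O ≤ 384/72 = 5.33.
Maximum integer Occurrence rating = 5 (gives RPN 360; O=6 would give 432 > 384).

5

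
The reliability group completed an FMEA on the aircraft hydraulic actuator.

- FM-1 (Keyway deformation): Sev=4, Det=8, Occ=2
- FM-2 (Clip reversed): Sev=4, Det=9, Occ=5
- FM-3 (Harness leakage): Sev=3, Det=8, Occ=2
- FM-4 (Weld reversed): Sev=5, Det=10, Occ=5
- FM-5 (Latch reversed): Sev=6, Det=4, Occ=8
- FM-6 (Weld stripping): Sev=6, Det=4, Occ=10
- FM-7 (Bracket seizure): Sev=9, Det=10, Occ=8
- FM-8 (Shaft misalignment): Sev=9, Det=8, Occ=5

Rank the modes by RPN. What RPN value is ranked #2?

360

RPN = Severity × Occurrence × Detection:
  FM-1: 4 × 2 × 8 = 64
  FM-2: 4 × 5 × 9 = 180
  FM-3: 3 × 2 × 8 = 48
  FM-4: 5 × 5 × 10 = 250
  FM-5: 6 × 8 × 4 = 192
  FM-6: 6 × 10 × 4 = 240
  FM-7: 9 × 8 × 10 = 720
  FM-8: 9 × 5 × 8 = 360
Sorted descending: 720, 360, 250, 240, 192, 180, 64, 48.
The second-highest RPN is 360 (FM-8).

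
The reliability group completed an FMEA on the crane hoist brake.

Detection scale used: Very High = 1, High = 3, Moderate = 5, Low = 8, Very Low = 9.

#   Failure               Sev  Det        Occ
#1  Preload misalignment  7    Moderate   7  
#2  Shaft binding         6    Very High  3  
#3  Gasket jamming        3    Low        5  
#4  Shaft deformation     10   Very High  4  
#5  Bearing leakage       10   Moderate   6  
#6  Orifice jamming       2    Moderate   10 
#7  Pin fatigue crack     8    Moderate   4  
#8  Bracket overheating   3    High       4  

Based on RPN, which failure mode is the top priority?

RPN = Severity × Occurrence × Detection:
  #1: 7 × 7 × 5 = 245
  #2: 6 × 3 × 1 = 18
  #3: 3 × 5 × 8 = 120
  #4: 10 × 4 × 1 = 40
  #5: 10 × 6 × 5 = 300
  #6: 2 × 10 × 5 = 100
  #7: 8 × 4 × 5 = 160
  #8: 3 × 4 × 3 = 36
Highest RPN is 300 → #5.

#5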